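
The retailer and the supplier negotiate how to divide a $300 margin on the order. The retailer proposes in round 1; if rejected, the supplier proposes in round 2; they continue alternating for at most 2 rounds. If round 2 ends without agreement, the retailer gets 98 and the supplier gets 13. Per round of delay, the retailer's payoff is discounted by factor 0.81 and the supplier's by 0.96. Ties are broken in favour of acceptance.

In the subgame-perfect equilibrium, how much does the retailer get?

106.08

Round 2 (the supplier proposes): the retailer gets 98 if talks fail, so the supplier offers 98 and keeps 202.
Round 1 (the retailer proposes): the supplier can get 202 next round, worth 0.96 × 202 = 193.92 now; the retailer offers that and keeps 106.08.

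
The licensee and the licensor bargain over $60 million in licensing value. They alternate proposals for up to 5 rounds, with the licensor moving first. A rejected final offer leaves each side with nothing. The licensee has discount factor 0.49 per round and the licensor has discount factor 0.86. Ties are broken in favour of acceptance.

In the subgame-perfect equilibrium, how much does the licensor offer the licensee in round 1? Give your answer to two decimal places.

Work backward from the last round.
Round 5 (the licensor proposes): rejection yields 0 for the licensee; the licensor offers 0 and keeps 60.
Round 4 (the licensee proposes): the licensor can get 60 next round, worth 0.86 × 60 = 51.6 now, so the licensee offers 51.6, keeping 8.4.
Round 3 (the licensor proposes): the licensee can get 8.4 next round, worth 0.49 × 8.4 = 4.116 now. The licensor offers 4.116 and keeps 60 − 4.116 = 55.884.
Round 2 (the licensee proposes): the licensor can get 55.884 next round, worth 0.86 × 55.884 = 48.06024 now, so the licensee offers 48.06024, keeping 11.93976.
Round 1 (the licensor proposes): the licensee can get 11.93976 next round, worth 0.49 × 11.93976 = 5.8504824 now; the licensor offers that and keeps 54.1495176.

5.85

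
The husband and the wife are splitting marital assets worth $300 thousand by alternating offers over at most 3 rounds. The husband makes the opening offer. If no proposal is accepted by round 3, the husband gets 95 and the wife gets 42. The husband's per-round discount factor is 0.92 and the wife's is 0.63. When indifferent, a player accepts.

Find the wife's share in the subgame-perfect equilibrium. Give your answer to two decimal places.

Round 3 (the husband proposes): the wife gets 42 if talks fail, so the husband offers 42 and keeps 258.
Round 2 (the wife proposes): the husband can get 258 next round, worth 0.92 × 258 = 237.36 now, so the wife offers 237.36, keeping 62.64.
Round 1 (the husband proposes): the wife can get 62.64 next round, worth 0.63 × 62.64 = 39.4632 now; the husband offers that and keeps 260.5368.

39.46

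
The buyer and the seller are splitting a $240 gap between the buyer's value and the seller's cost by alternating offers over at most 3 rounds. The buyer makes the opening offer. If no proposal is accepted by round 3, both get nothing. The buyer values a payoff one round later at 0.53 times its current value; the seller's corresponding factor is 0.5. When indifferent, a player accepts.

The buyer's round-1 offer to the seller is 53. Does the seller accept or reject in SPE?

Round 3 (the buyer proposes): the seller will accept anything ≥ 0, so the buyer offers 0 and keeps 240.
Round 2 (the seller proposes): the buyer can get 240 next round, worth 0.53 × 240 = 127.2 now; the seller offers that and keeps 112.8.
So by rejecting in round 1, the seller gets 112.8 next round, worth 0.5 × 112.8 = 56.4 now.
Offer 53 < 56.4, so the seller rejects.

Reject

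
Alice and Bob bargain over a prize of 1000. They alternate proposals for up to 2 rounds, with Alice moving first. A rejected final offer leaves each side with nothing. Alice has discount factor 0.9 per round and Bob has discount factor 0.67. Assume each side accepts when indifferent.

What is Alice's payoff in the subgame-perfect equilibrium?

330

Round 2 (Bob proposes): rejection yields 0 for Alice; Bob offers 0 and keeps 1000.
Round 1 (Alice proposes): Bob can get 1000 next round, worth 0.67 × 1000 = 670 now; Alice offers that and keeps 330.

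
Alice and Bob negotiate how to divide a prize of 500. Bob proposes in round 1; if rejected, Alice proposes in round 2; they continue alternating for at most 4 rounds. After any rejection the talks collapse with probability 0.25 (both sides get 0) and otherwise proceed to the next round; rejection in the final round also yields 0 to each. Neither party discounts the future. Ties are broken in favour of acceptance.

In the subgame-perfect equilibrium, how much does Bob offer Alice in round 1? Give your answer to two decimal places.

Round 4 (Alice proposes): Bob will accept anything ≥ 0, so Alice offers 0 and keeps 500.
Round 3 (Bob proposes): rejecting gives Alice an expected 0.75 × 500 = 375; Bob offers that and keeps 125.
Round 2 (Alice proposes): rejecting gives Bob an expected 0.75 × 125 = 93.75; Alice offers that and keeps 406.25.
Round 1 (Bob proposes): rejecting gives Alice an expected 0.75 × 406.25 = 304.6875; Bob offers that and keeps 195.3125.

304.69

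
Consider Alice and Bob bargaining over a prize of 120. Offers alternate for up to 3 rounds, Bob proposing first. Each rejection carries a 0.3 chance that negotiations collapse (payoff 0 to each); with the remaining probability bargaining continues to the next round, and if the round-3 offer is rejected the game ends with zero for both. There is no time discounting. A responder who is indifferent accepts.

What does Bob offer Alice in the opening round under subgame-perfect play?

Round 3 (Bob proposes): rejection yields 0 for Alice; Bob offers 0 and keeps 120.
Round 2 (Alice proposes): rejecting gives Bob an expected 0.7 × 120 = 84; Alice offers that and keeps 36.
Round 1 (Bob proposes): rejecting gives Alice an expected 0.7 × 36 = 25.2; Bob offers that and keeps 94.8.

25.2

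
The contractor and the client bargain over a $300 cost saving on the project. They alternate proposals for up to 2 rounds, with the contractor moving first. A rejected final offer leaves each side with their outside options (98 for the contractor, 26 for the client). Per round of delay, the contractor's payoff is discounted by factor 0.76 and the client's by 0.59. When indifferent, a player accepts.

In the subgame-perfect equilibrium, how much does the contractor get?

180.82

Round 2 (the client proposes): the contractor gets 98 if talks fail, so the client offers 98 and keeps 202.
Round 1 (the contractor proposes): the client can get 202 next round, worth 0.59 × 202 = 119.18 now. The contractor offers 119.18 and keeps 300 − 119.18 = 180.82.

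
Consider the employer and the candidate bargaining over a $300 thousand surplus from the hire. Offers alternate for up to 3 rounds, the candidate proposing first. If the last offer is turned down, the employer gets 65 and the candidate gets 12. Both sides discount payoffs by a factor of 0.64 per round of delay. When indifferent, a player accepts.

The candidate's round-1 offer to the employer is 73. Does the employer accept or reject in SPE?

Round 3 (the candidate proposes): the employer gets 65 if talks fail, so the candidate offers 65 and keeps 235.
Round 2 (the employer proposes): the candidate can get 235 next round, worth 0.64 × 235 = 150.4 now, so the employer offers 150.4, keeping 149.6.
So by rejecting in round 1, the employer gets 149.6 next round, worth 0.64 × 149.6 = 95.744 now.
Offer 73 < 95.744, so the employer rejects.

Reject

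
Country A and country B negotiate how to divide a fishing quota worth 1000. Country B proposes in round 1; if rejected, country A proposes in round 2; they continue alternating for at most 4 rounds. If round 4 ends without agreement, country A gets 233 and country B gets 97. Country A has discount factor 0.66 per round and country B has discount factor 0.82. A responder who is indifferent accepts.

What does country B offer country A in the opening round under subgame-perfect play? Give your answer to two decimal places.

441.34

Round 4 (country A proposes): country B gets 97 if talks fail, so country A offers 97 and keeps 903.
Round 3 (country B proposes): country A can get 903 next round, worth 0.66 × 903 = 595.98 now. Country B offers 595.98 and keeps 1000 − 595.98 = 404.02.
Round 2 (country A proposes): country B can get 404.02 next round, worth 0.82 × 404.02 = 331.2964 now. Country A offers 331.2964 and keeps 1000 − 331.2964 = 668.7036.
Round 1 (country B proposes): country A can get 668.7036 next round, worth 0.66 × 668.7036 = 441.344376 now. Country B offers 441.344376 and keeps 1000 − 441.344376 = 558.655624.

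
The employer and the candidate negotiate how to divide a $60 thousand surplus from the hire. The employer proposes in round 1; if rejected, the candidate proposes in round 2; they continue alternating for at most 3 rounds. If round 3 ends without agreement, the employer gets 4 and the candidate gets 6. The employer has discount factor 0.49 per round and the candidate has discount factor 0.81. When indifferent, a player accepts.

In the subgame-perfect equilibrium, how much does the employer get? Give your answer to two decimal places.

Round 3 (the employer proposes): the candidate gets 6 if talks fail, so the employer offers 6 and keeps 54.
Round 2 (the candidate proposes): the employer can get 54 next round, worth 0.49 × 54 = 26.46 now; the candidate offers that and keeps 33.54.
Round 1 (the employer proposes): the candidate can get 33.54 next round, worth 0.81 × 33.54 = 27.1674 now; the employer offers that and keeps 32.8326.

32.83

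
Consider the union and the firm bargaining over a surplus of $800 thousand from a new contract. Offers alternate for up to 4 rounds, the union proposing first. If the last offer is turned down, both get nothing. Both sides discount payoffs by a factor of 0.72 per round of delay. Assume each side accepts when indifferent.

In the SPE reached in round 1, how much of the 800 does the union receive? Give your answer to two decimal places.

340.12

Solve by backward induction from round 4.
Round 4 (the firm proposes): rejection yields 0 for the union; the firm offers 0 and keeps 800.
Round 3 (the union proposes): the firm can get 800 next round, worth 0.72 × 800 = 576 now. The union offers 576 and keeps 800 − 576 = 224.
Round 2 (the firm proposes): the union can get 224 next round, worth 0.72 × 224 = 161.28 now; the firm offers that and keeps 638.72.
Round 1 (the union proposes): the firm can get 638.72 next round, worth 0.72 × 638.72 = 459.8784 now. The union offers 459.8784 and keeps 800 − 459.8784 = 340.1216.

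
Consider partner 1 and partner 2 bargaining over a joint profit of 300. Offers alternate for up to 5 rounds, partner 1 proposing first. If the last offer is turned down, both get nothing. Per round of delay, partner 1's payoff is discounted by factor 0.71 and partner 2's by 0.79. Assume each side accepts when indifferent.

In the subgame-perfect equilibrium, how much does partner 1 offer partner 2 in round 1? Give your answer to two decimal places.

Round 5 (partner 1 proposes): rejection yields 0 for partner 2; partner 1 offers 0 and keeps 300.
Round 4 (partner 2 proposes): partner 1 can get 300 next round, worth 0.71 × 300 = 213 now, so partner 2 offers 213, keeping 87.
Round 3 (partner 1 proposes): partner 2 can get 87 next round, worth 0.79 × 87 = 68.73 now. Partner 1 offers 68.73 and keeps 300 − 68.73 = 231.27.
Round 2 (partner 2 proposes): partner 1 can get 231.27 next round, worth 0.71 × 231.27 = 164.2017 now, so partner 2 offers 164.2017, keeping 135.7983.
Round 1 (partner 1 proposes): partner 2 can get 135.7983 next round, worth 0.79 × 135.7983 = 107.280657 now; partner 1 offers that and keeps 192.719343.

107.28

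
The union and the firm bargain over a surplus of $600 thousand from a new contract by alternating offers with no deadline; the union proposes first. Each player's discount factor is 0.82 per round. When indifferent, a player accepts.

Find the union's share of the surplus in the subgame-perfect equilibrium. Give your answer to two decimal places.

329.67

When the union proposes, the firm accepts any offer worth at least 0.82 times what the firm would get by proposing next round; and vice versa.
This gives x = 600 − 0.82y and y = 600 − 0.82x, where x and y are each side's share when it proposes.
Hence (1 − 0.82·0.82)x = 600(1 − 0.82), i.e. 0.3276·x = 108.
x ≈ 329.6703; the firm's share is 600 − x ≈ 270.3297.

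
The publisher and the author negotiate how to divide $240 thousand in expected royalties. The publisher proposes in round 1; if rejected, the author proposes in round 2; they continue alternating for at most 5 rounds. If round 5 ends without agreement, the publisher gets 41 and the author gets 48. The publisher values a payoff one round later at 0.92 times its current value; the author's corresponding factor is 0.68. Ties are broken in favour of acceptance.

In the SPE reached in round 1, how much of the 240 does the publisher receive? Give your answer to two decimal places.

199.99

Round 5 (the publisher proposes): the author gets 48 if talks fail, so the publisher offers 48 and keeps 192.
Round 4 (the author proposes): the publisher can get 192 next round, worth 0.92 × 192 = 176.64 now, so the author offers 176.64, keeping 63.36.
Round 3 (the publisher proposes): the author can get 63.36 next round, worth 0.68 × 63.36 = 43.0848 now. The publisher offers 43.0848 and keeps 240 − 43.0848 = 196.9152.
Round 2 (the author proposes): the publisher can get 196.9152 next round, worth 0.92 × 196.9152 = 181.161984 now, so the author offers 181.161984, keeping 58.838016.
Round 1 (the publisher proposes): the author can get 58.838016 next round, worth 0.68 × 58.838016 = 40.00985088 now; the publisher offers that and keeps 199.99014912.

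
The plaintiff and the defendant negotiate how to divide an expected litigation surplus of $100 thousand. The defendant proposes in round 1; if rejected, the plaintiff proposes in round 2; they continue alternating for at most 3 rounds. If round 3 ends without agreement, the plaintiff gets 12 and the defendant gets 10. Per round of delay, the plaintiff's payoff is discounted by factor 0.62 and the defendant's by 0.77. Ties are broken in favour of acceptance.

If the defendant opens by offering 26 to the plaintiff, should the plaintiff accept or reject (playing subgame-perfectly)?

Round 3 (the defendant proposes): the plaintiff gets 12 if talks fail, so the defendant offers 12 and keeps 88.
Round 2 (the plaintiff proposes): the defendant can get 88 next round, worth 0.77 × 88 = 67.76 now. The plaintiff offers 67.76 and keeps 100 − 67.76 = 32.24.
So by rejecting in round 1, the plaintiff gets 32.24 next round, worth 0.62 × 32.24 = 19.9888 now.
Offer 26 ≥ 19.9888, so the plaintiff accepts.

Accept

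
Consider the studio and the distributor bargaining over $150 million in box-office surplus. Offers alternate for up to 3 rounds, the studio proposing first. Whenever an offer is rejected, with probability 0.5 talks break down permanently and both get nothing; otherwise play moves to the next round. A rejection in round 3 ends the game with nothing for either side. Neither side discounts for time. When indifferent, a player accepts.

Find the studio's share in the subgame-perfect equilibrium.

112.5

By backward induction:
Round 3 (the studio proposes): the distributor will accept anything ≥ 0, so the studio offers 0 and keeps 150.
Round 2 (the distributor proposes): rejecting gives the studio an expected 0.5 × 150 = 75. The distributor offers 75 and keeps 150 − 75 = 75.
Round 1 (the studio proposes): rejecting gives the distributor an expected 0.5 × 75 = 37.5. The studio offers 37.5 and keeps 150 − 37.5 = 112.5.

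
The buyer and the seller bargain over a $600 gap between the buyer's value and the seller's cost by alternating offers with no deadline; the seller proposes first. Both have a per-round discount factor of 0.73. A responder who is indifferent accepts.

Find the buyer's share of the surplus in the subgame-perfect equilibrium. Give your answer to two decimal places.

When the seller proposes, the buyer accepts any offer worth at least 0.73 times what the buyer would get by proposing next round; and vice versa.
This gives x = 600 − 0.73y and y = 600 − 0.73x, where x and y are each side's share when it proposes.
Hence (1 − 0.73·0.73)x = 600(1 − 0.73), i.e. 0.4671·x = 162.
x ≈ 346.8208; the buyer's share is 600 − x ≈ 253.1792.

253.18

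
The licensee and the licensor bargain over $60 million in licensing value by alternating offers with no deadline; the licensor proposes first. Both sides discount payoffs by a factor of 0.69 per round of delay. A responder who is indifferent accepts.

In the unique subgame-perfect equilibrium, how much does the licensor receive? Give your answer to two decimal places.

In a stationary SPE each proposer offers the other exactly their discounted continuation value.
If the licensor keeps x when proposing and the licensee keeps y when proposing, then x = 60 − 0.69y and y = 60 − 0.69x.
Solving: x = 60(1 − 0.69) / (1 − 0.69·0.69) = 18.6 / 0.5239 ≈ 35.5030.
The licensee gets 60 − 35.5030 ≈ 24.4970.

35.50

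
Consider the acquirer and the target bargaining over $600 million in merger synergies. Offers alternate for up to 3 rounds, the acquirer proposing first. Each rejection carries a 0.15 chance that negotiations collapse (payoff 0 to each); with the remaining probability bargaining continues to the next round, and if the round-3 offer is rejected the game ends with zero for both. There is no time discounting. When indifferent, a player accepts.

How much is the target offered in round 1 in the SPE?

Round 3 (the acquirer proposes): rejection yields 0 for the target; the acquirer offers 0 and keeps 600.
Round 2 (the target proposes): rejecting gives the acquirer an expected 0.85 × 600 = 510, so the target offers 510, keeping 90.
Round 1 (the acquirer proposes): rejecting gives the target an expected 0.85 × 90 = 76.5; the acquirer offers that and keeps 523.5.

76.5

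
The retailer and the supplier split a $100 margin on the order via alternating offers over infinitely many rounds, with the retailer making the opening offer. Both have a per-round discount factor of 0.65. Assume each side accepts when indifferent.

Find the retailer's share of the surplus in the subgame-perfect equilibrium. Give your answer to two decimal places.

When the retailer proposes, the supplier accepts any offer worth at least 0.65 times what the supplier would get by proposing next round; and vice versa.
This gives x = 100 − 0.65y and y = 100 − 0.65x, where x and y are each side's share when it proposes.
Hence (1 − 0.65·0.65)x = 100(1 − 0.65), i.e. 0.5775·x = 35.
x ≈ 60.6061; the supplier's share is 100 − x ≈ 39.3939.

60.61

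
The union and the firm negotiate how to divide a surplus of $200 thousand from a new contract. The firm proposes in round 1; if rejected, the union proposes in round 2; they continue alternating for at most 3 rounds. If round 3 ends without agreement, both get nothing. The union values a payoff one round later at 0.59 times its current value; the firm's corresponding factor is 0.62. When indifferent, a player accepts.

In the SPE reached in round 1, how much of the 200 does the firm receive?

Round 3 (the firm proposes): the union will accept anything ≥ 0, so the firm offers 0 and keeps 200.
Round 2 (the union proposes): the firm can get 200 next round, worth 0.62 × 200 = 124 now. The union offers 124 and keeps 200 − 124 = 76.
Round 1 (the firm proposes): the union can get 76 next round, worth 0.59 × 76 = 44.84 now; the firm offers that and keeps 155.16.

155.16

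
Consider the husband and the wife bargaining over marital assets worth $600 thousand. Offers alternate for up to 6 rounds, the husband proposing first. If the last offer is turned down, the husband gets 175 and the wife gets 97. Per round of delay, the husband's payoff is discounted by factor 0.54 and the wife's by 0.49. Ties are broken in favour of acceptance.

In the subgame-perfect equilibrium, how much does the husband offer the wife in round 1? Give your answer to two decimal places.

Work backward from the last round.
Round 6 (the wife proposes): the husband gets 175 if talks fail, so the wife offers 175 and keeps 425.
Round 5 (the husband proposes): the wife can get 425 next round, worth 0.49 × 425 = 208.25 now, so the husband offers 208.25, keeping 391.75.
Round 4 (the wife proposes): the husband can get 391.75 next round, worth 0.54 × 391.75 = 211.545 now, so the wife offers 211.545, keeping 388.455.
Round 3 (the husband proposes): the wife can get 388.455 next round, worth 0.49 × 388.455 = 190.34295 now. The husband offers 190.34295 and keeps 600 − 190.34295 = 409.65705.
Round 2 (the wife proposes): the husband can get 409.65705 next round, worth 0.54 × 409.65705 = 221.214807 now; the wife offers that and keeps 378.785193.
Round 1 (the husband proposes): the wife can get 378.785193 next round, worth 0.49 × 378.785193 = 185.60474457 now, so the husband offers 185.60474457, keeping 414.39525543.

185.60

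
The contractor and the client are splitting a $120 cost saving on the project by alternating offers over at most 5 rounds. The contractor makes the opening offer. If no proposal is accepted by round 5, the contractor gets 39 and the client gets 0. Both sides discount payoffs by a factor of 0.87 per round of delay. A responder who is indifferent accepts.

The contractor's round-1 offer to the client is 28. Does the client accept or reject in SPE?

Accept

Round 5 (the contractor proposes): the client will accept anything ≥ 0, so the contractor offers 0 and keeps 120.
Round 4 (the client proposes): the contractor can get 120 next round, worth 0.87 × 120 = 104.4 now; the client offers that and keeps 15.6.
Round 3 (the contractor proposes): the client can get 15.6 next round, worth 0.87 × 15.6 = 13.572 now. The contractor offers 13.572 and keeps 120 − 13.572 = 106.428.
Round 2 (the client proposes): the contractor can get 106.428 next round, worth 0.87 × 106.428 = 92.59236 now, so the client offers 92.59236, keeping 27.40764.
So by rejecting in round 1, the client gets 27.40764 next round, worth 0.87 × 27.40764 = 23.8446468 now.
Offer 28 ≥ 23.8446468, so the client accepts.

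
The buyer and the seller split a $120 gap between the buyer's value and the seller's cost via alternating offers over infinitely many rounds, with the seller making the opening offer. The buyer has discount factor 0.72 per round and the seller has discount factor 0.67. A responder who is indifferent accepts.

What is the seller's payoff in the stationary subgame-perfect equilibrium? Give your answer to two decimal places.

64.91

In a stationary SPE each proposer offers the other exactly their discounted continuation value.
If the seller keeps x when proposing and the buyer keeps y when proposing, then x = 120 − 0.72y and y = 120 − 0.67x.
Solving: x = 120(1 − 0.72) / (1 − 0.67·0.72) = 33.6 / 0.5176 ≈ 64.9150.
The buyer gets 120 − 64.9150 ≈ 55.0850.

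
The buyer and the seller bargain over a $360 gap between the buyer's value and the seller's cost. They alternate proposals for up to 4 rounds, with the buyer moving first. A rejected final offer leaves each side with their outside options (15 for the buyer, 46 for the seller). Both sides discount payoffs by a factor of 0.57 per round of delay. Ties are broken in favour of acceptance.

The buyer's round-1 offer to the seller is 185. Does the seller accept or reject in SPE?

Work out the seller's continuation value if the offer is rejected.
Round 4 (the seller proposes): the buyer gets 15 if talks fail, so the seller offers 15 and keeps 345.
Round 3 (the buyer proposes): the seller can get 345 next round, worth 0.57 × 345 = 196.65 now. The buyer offers 196.65 and keeps 360 − 196.65 = 163.35.
Round 2 (the seller proposes): the buyer can get 163.35 next round, worth 0.57 × 163.35 = 93.1095 now, so the seller offers 93.1095, keeping 266.8905.
So by rejecting in round 1, the seller gets 266.8905 next round, worth 0.57 × 266.8905 = 152.127585 now.
Offer 185 ≥ 152.127585, so the seller accepts.

Accept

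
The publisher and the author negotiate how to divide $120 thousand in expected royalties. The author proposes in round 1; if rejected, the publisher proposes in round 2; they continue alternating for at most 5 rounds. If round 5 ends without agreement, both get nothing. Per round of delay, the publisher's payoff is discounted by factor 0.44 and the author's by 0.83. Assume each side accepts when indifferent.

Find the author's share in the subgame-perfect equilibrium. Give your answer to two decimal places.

Round 5 (the author proposes): the publisher will accept anything ≥ 0, so the author offers 0 and keeps 120.
Round 4 (the publisher proposes): the author can get 120 next round, worth 0.83 × 120 = 99.6 now; the publisher offers that and keeps 20.4.
Round 3 (the author proposes): the publisher can get 20.4 next round, worth 0.44 × 20.4 = 8.976 now, so the author offers 8.976, keeping 111.024.
Round 2 (the publisher proposes): the author can get 111.024 next round, worth 0.83 × 111.024 = 92.14992 now, so the publisher offers 92.14992, keeping 27.85008.
Round 1 (the author proposes): the publisher can get 27.85008 next round, worth 0.44 × 27.85008 = 12.2540352 now, so the author offers 12.2540352, keeping 107.7459648.

107.75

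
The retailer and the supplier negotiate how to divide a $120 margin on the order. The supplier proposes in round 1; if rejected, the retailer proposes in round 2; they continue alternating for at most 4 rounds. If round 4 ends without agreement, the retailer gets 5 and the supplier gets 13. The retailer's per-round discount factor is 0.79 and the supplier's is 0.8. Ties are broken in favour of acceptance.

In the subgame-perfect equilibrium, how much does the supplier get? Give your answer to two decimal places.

47.62

Round 4 (the retailer proposes): the supplier gets 13 if talks fail, so the retailer offers 13 and keeps 107.
Round 3 (the supplier proposes): the retailer can get 107 next round, worth 0.79 × 107 = 84.53 now; the supplier offers that and keeps 35.47.
Round 2 (the retailer proposes): the supplier can get 35.47 next round, worth 0.8 × 35.47 = 28.376 now, so the retailer offers 28.376, keeping 91.624.
Round 1 (the supplier proposes): the retailer can get 91.624 next round, worth 0.79 × 91.624 = 72.38296 now, so the supplier offers 72.38296, keeping 47.61704.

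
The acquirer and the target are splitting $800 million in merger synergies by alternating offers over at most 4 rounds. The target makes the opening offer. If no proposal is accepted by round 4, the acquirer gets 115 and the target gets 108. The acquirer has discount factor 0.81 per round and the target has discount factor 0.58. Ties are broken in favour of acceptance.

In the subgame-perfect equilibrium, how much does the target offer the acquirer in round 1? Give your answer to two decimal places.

535.49

By backward induction:
Round 4 (the acquirer proposes): the target gets 108 if talks fail, so the acquirer offers 108 and keeps 692.
Round 3 (the target proposes): the acquirer can get 692 next round, worth 0.81 × 692 = 560.52 now. The target offers 560.52 and keeps 800 − 560.52 = 239.48.
Round 2 (the acquirer proposes): the target can get 239.48 next round, worth 0.58 × 239.48 = 138.8984 now. The acquirer offers 138.8984 and keeps 800 − 138.8984 = 661.1016.
Round 1 (the target proposes): the acquirer can get 661.1016 next round, worth 0.81 × 661.1016 = 535.492296 now. The target offers 535.492296 and keeps 800 − 535.492296 = 264.507704.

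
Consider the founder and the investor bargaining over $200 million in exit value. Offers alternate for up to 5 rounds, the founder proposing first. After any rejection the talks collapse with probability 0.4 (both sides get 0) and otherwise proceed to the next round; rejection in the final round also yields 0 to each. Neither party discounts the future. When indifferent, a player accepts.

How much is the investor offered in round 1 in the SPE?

By backward induction:
Round 5 (the founder proposes): the investor will accept anything ≥ 0, so the founder offers 0 and keeps 200.
Round 4 (the investor proposes): rejecting gives the founder an expected 0.6 × 200 = 120; the investor offers that and keeps 80.
Round 3 (the founder proposes): rejecting gives the investor an expected 0.6 × 80 = 48; the founder offers that and keeps 152.
Round 2 (the investor proposes): rejecting gives the founder an expected 0.6 × 152 = 91.2, so the investor offers 91.2, keeping 108.8.
Round 1 (the founder proposes): rejecting gives the investor an expected 0.6 × 108.8 = 65.28, so the founder offers 65.28, keeping 134.72.

65.28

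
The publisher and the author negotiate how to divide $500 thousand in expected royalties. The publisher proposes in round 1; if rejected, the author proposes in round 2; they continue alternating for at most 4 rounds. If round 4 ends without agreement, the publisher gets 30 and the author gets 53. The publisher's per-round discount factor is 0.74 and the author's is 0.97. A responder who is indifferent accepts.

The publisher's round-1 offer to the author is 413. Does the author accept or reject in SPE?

Reject

Round 4 (the author proposes): the publisher gets 30 if talks fail, so the author offers 30 and keeps 470.
Round 3 (the publisher proposes): the author can get 470 next round, worth 0.97 × 470 = 455.9 now. The publisher offers 455.9 and keeps 500 − 455.9 = 44.1.
Round 2 (the author proposes): the publisher can get 44.1 next round, worth 0.74 × 44.1 = 32.634 now. The author offers 32.634 and keeps 500 − 32.634 = 467.366.
So by rejecting in round 1, the author gets 467.366 next round, worth 0.97 × 467.366 = 453.34502 now.
Offer 413 < 453.34502, so the author rejects.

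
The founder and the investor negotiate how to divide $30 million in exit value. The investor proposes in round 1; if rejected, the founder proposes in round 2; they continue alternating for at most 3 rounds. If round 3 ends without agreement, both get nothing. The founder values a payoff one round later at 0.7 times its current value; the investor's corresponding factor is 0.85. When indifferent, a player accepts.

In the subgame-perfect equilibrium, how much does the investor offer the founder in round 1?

3.15

By backward induction:
Round 3 (the investor proposes): the founder will accept anything ≥ 0, so the investor offers 0 and keeps 30.
Round 2 (the founder proposes): the investor can get 30 next round, worth 0.85 × 30 = 25.5 now, so the founder offers 25.5, keeping 4.5.
Round 1 (the investor proposes): the founder can get 4.5 next round, worth 0.7 × 4.5 = 3.15 now. The investor offers 3.15 and keeps 30 − 3.15 = 26.85.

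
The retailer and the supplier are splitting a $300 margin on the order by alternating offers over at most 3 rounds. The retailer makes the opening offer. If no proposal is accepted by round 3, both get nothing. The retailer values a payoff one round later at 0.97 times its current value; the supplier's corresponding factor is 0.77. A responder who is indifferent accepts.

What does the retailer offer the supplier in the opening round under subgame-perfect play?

Round 3 (the retailer proposes): the supplier will accept anything ≥ 0, so the retailer offers 0 and keeps 300.
Round 2 (the supplier proposes): the retailer can get 300 next round, worth 0.97 × 300 = 291 now; the supplier offers that and keeps 9.
Round 1 (the retailer proposes): the supplier can get 9 next round, worth 0.77 × 9 = 6.93 now; the retailer offers that and keeps 293.07.

6.93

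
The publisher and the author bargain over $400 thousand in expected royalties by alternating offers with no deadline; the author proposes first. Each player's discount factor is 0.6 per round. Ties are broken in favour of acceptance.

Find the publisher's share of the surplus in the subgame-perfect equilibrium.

When the author proposes, the publisher accepts any offer worth at least 0.6 times what the publisher would get by proposing next round; and vice versa.
This gives x = 400 − 0.6y and y = 400 − 0.6x, where x and y are each side's share when it proposes.
Hence (1 − 0.6·0.6)x = 400(1 − 0.6), i.e. 0.64·x = 160.
x = 250; the publisher's share is 400 − x = 150.

150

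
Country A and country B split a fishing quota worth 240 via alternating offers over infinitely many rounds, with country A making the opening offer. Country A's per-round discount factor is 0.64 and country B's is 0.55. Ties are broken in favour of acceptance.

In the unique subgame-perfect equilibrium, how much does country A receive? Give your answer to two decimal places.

In a stationary SPE each proposer offers the other exactly their discounted continuation value.
If country A keeps x when proposing and country B keeps y when proposing, then x = 240 − 0.55y and y = 240 − 0.64x.
Solving: x = 240(1 − 0.55) / (1 − 0.64·0.55) = 108 / 0.648 ≈ 166.6667.
Country B gets 240 − 166.6667 ≈ 73.3333.

166.67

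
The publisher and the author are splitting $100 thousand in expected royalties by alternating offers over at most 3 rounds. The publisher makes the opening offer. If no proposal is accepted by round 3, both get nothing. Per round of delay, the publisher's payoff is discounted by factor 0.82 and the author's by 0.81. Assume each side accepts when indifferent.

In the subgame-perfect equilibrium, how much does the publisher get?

85.42

Round 3 (the publisher proposes): rejection yields 0 for the author; the publisher offers 0 and keeps 100.
Round 2 (the author proposes): the publisher can get 100 next round, worth 0.82 × 100 = 82 now. The author offers 82 and keeps 100 − 82 = 18.
Round 1 (the publisher proposes): the author can get 18 next round, worth 0.81 × 18 = 14.58 now, so the publisher offers 14.58, keeping 85.42.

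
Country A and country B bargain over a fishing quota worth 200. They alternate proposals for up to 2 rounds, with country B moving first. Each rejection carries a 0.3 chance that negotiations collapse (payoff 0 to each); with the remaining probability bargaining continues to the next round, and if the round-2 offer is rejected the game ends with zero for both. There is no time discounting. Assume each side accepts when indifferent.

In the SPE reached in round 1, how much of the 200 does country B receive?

Round 2 (country A proposes): rejection yields 0 for country B; country A offers 0 and keeps 200.
Round 1 (country B proposes): rejecting gives country A an expected 0.7 × 200 = 140; country B offers that and keeps 60.

60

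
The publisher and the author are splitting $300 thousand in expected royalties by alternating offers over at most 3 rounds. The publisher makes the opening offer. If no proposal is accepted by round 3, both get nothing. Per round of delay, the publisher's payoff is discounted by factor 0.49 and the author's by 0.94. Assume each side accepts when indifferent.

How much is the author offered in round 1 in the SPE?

143.82

Round 3 (the publisher proposes): the author will accept anything ≥ 0, so the publisher offers 0 and keeps 300.
Round 2 (the author proposes): the publisher can get 300 next round, worth 0.49 × 300 = 147 now. The author offers 147 and keeps 300 − 147 = 153.
Round 1 (the publisher proposes): the author can get 153 next round, worth 0.94 × 153 = 143.82 now, so the publisher offers 143.82, keeping 156.18.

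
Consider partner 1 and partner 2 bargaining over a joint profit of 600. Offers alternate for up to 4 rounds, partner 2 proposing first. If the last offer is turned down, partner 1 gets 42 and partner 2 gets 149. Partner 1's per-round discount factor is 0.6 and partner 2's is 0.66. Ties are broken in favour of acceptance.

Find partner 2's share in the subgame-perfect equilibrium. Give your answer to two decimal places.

Round 4 (partner 1 proposes): partner 2 gets 149 if talks fail, so partner 1 offers 149 and keeps 451.
Round 3 (partner 2 proposes): partner 1 can get 451 next round, worth 0.6 × 451 = 270.6 now; partner 2 offers that and keeps 329.4.
Round 2 (partner 1 proposes): partner 2 can get 329.4 next round, worth 0.66 × 329.4 = 217.404 now; partner 1 offers that and keeps 382.596.
Round 1 (partner 2 proposes): partner 1 can get 382.596 next round, worth 0.6 × 382.596 = 229.5576 now; partner 2 offers that and keeps 370.4424.

370.44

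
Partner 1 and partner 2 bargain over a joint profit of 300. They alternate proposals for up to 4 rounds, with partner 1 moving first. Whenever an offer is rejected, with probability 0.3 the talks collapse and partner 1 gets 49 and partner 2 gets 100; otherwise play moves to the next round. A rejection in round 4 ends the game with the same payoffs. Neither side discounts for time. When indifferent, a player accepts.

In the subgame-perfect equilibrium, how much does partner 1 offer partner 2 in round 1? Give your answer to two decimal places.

By backward induction:
Round 4 (partner 2 proposes): partner 1 gets 49 if talks fail, so partner 2 offers 49 and keeps 251.
Round 3 (partner 1 proposes): rejecting gives partner 2 an expected 0.7 × 251 + 0.3 × 100 = 205.7. Partner 1 offers 205.7 and keeps 300 − 205.7 = 94.3.
Round 2 (partner 2 proposes): rejecting gives partner 1 an expected 0.7 × 94.3 + 0.3 × 49 = 80.71; partner 2 offers that and keeps 219.29.
Round 1 (partner 1 proposes): rejecting gives partner 2 an expected 0.7 × 219.29 + 0.3 × 100 = 183.503; partner 1 offers that and keeps 116.497.

183.50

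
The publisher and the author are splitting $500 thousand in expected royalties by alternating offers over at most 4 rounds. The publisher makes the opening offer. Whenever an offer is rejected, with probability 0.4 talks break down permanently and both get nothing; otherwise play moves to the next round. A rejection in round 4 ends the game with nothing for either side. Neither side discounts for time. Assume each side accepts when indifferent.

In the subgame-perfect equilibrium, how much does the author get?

228

Round 4 (the author proposes): the publisher will accept anything ≥ 0, so the author offers 0 and keeps 500.
Round 3 (the publisher proposes): rejecting gives the author an expected 0.6 × 500 = 300. The publisher offers 300 and keeps 500 − 300 = 200.
Round 2 (the author proposes): rejecting gives the publisher an expected 0.6 × 200 = 120; the author offers that and keeps 380.
Round 1 (the publisher proposes): rejecting gives the author an expected 0.6 × 380 = 228. The publisher offers 228 and keeps 500 − 228 = 272.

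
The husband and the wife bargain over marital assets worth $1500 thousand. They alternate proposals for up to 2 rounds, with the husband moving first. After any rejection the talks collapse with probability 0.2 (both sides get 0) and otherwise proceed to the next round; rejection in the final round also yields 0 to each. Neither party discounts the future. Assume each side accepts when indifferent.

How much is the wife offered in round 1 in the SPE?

Round 2 (the wife proposes): the husband will accept anything ≥ 0, so the wife offers 0 and keeps 1500.
Round 1 (the husband proposes): rejecting gives the wife an expected 0.8 × 1500 = 1200; the husband offers that and keeps 300.

1200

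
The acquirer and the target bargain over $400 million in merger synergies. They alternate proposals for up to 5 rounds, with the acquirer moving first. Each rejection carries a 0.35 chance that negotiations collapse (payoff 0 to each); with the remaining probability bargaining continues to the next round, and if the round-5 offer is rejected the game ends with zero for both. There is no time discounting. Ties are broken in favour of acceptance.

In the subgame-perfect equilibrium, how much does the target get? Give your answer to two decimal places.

Round 5 (the acquirer proposes): the target will accept anything ≥ 0, so the acquirer offers 0 and keeps 400.
Round 4 (the target proposes): rejecting gives the acquirer an expected 0.65 × 400 = 260. The target offers 260 and keeps 400 − 260 = 140.
Round 3 (the acquirer proposes): rejecting gives the target an expected 0.65 × 140 = 91, so the acquirer offers 91, keeping 309.
Round 2 (the target proposes): rejecting gives the acquirer an expected 0.65 × 309 = 200.85. The target offers 200.85 and keeps 400 − 200.85 = 199.15.
Round 1 (the acquirer proposes): rejecting gives the target an expected 0.65 × 199.15 = 129.4475. The acquirer offers 129.4475 and keeps 400 − 129.4475 = 270.5525.

129.45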